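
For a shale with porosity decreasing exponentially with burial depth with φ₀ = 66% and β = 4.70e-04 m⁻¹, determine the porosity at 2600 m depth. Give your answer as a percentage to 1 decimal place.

19.4%

Working in km (1 km = 1000 m; β in km⁻¹ = β in m⁻¹ × 1000):
φ = φ₀·exp(−β·d) = 0.66 × exp(−0.47 × 2.6) = 0.66 × exp(−1.222)
  = 0.66 × 0.2946 = 0.1945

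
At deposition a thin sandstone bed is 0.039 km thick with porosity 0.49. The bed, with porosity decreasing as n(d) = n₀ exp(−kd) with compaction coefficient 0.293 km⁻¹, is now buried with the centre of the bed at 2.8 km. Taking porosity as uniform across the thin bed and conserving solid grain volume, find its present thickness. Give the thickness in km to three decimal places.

Porosity at 2.8 km: n = 0.49·exp(−0.293×2.8) = 0.2157
Solid-volume conservation: h(1−n) = h₀(1−n₀) ⇒ h = h₀·(1−n₀)/(1−n)
h = 0.039 × (1 − 0.49)/(1 − 0.2157) = 0.039 × 0.6503 = 0.0254 km

0.025 km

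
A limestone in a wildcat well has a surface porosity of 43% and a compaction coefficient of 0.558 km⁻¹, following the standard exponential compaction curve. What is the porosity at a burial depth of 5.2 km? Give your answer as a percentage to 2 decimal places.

2.36%

n = n₀·exp(−k·d) = 0.43 × exp(−0.558 × 5.2) = 0.43 × exp(−2.902)
  = 0.43 × 0.0549 = 0.0236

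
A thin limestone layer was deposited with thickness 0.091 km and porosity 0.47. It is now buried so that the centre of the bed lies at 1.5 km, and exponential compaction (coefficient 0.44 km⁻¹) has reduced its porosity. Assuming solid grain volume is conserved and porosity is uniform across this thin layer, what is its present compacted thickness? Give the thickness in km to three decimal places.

Porosity at 1.5 km: phi = 0.47·exp(−0.44×1.5) = 0.2429
Solid-volume conservation: h(1−phi) = h₀(1−phi₀) ⇒ h = h₀·(1−phi₀)/(1−phi)
h = 0.091 × (1 − 0.47)/(1 − 0.2429) = 0.091 × 0.7001 = 0.0637 km

0.064 km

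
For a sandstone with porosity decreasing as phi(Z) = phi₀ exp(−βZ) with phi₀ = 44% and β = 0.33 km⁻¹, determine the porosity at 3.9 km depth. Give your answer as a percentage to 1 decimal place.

phi = phi₀·exp(−β·Z) = 0.44 × exp(−0.33 × 3.9) = 0.44 × exp(−1.287)
  = 0.44 × 0.2761 = 0.1215

12.1%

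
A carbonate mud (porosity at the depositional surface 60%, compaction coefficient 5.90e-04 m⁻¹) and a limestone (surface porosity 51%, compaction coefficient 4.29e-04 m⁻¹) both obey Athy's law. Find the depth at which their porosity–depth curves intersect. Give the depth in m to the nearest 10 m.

1010 m

Working in km (1 km = 1000 m; c in km⁻¹ = c in m⁻¹ × 1000):
Set phi₀ₐ e^(−cₐd) = phi₀ᵦ e^(−cᵦd) ⇒ ln(phi₀ₐ/phi₀ᵦ) = (cₐ − cᵦ)·d
d = ln(0.6/0.51) / (0.59 − 0.429) = 0.1625 / 0.161 = 1.009 km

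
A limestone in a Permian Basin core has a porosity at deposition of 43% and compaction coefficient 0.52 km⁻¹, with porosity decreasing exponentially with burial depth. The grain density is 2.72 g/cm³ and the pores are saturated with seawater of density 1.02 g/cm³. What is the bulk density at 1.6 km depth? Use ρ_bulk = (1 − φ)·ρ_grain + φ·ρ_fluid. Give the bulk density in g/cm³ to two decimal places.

2.40 g/cm³

Porosity at depth: n = 0.43·exp(−0.52×1.6) = 0.43×0.4352 = 0.1871
Bulk density: ρ_b = (1−n)ρ_g + n·ρ_f = 0.8129×2.72 + 0.1871×1.02
       = 2.211 + 0.191 = 2.402 g/cm³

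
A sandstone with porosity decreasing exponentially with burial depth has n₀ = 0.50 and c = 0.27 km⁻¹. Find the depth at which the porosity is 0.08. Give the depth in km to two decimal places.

Invert Athy's law: z = ln(n₀/n) / c
z = ln(0.5/0.08) / 0.27 = ln(6.25) / 0.27 = 1.8326 / 0.27 = 6.787 km

6.79 km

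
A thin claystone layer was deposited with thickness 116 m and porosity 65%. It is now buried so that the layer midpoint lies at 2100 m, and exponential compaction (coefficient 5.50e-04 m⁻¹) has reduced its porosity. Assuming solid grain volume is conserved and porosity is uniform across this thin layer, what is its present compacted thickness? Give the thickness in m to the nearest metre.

Working in km (1 km = 1000 m; k in km⁻¹ = k in m⁻¹ × 1000):
Porosity at 2.1 km: φ = 0.65·exp(−0.55×2.1) = 0.2048
Solid-volume conservation: h(1−φ) = h₀(1−φ₀) ⇒ h = h₀·(1−φ₀)/(1−φ)
h = 0.116 × (1 − 0.65)/(1 − 0.2048) = 0.116 × 0.4401 = 0.0511 km

51 m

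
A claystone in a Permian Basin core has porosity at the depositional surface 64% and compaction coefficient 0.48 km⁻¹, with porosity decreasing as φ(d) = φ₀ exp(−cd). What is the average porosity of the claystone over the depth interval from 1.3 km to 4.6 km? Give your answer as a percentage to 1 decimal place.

17.2%

⟨φ⟩ = (1/(d₂−d₁)) ∫ φ₀ e^(−cd) dd = φ₀·(e^(−c·d₁) − e^(−c·d₂)) / (c·(d₂−d₁))
e^(−0.48×1.3) = 0.5358; e^(−0.48×4.6) = 0.1099
⟨φ⟩ = 0.64 × (0.5358 − 0.1099) / (0.48 × 3.3) = 0.64 × 0.2689 = 0.1721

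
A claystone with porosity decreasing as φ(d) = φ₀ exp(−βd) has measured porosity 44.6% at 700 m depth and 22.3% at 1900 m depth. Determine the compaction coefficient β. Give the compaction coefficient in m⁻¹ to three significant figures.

Working in km (1 km = 1000 m; β in km⁻¹ = β in m⁻¹ × 1000):
Athy: φ(d) = φ₀ e^(−βd) ⇒ φ₁/φ₂ = e^{β(d₂−d₁)} ⇒ β = ln(φ₁/φ₂)/(d₂−d₁)
β = ln(0.446/0.223) / (1.9 − 0.7) = ln(2) / 1.2 = 0.6931 / 1.2 = 0.5776 km⁻¹

0.000578 m⁻¹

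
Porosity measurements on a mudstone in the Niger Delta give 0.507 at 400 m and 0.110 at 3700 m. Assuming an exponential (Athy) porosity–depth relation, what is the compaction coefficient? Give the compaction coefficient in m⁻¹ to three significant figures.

Working in km (1 km = 1000 m; k in km⁻¹ = k in m⁻¹ × 1000):
Athy: φ(z) = φ₀ e^(−kz) ⇒ φ₁/φ₂ = e^{k(z₂−z₁)} ⇒ k = ln(φ₁/φ₂)/(z₂−z₁)
k = ln(0.507/0.11) / (3.7 − 0.4) = ln(4.609) / 3.3 = 1.5280 / 3.3 = 0.463 km⁻¹

0.000463 m⁻¹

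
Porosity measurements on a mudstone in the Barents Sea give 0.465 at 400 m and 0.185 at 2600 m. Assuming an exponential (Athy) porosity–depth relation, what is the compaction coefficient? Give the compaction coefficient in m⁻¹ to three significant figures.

0.000419 m⁻¹

Working in km (1 km = 1000 m; β in km⁻¹ = β in m⁻¹ × 1000):
Athy: phi(Z) = phi₀ e^(−βZ) ⇒ phi₁/phi₂ = e^{β(Z₂−Z₁)} ⇒ β = ln(phi₁/phi₂)/(Z₂−Z₁)
β = ln(0.465/0.185) / (2.6 − 0.4) = ln(2.514) / 2.2 = 0.9217 / 2.2 = 0.4189 km⁻¹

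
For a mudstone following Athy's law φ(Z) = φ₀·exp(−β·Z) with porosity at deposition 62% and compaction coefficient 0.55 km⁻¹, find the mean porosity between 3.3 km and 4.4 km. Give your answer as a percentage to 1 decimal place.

7.6%

⟨φ⟩ = (1/(Z₂−Z₁)) ∫ φ₀ e^(−βZ) dZ = φ₀·(e^(−β·Z₁) − e^(−β·Z₂)) / (β·(Z₂−Z₁))
e^(−0.55×3.3) = 0.1628; e^(−0.55×4.4) = 0.0889
⟨φ⟩ = 0.62 × (0.1628 − 0.0889) / (0.55 × 1.1) = 0.62 × 0.1222 = 0.0757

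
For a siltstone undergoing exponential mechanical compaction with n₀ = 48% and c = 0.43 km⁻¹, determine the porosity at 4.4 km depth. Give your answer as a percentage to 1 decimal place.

7.2%

n = n₀·exp(−c·z) = 0.48 × exp(−0.43 × 4.4) = 0.48 × exp(−1.892)
  = 0.48 × 0.1508 = 0.0724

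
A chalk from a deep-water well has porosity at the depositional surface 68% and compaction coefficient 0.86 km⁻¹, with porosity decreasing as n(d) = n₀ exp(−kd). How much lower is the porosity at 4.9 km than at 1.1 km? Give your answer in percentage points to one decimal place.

25.4 percentage points

n(1.1) = 0.68·e^(−0.86×1.1) = 0.2640
n(4.9) = 0.68·e^(−0.86×4.9) = 0.0101
Δn = 0.2640 − 0.0101 = 0.2540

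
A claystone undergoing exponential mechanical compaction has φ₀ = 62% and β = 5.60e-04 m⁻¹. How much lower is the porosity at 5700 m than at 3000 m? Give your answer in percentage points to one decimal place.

Working in km (1 km = 1000 m; β in km⁻¹ = β in m⁻¹ × 1000):
φ(3) = 0.62·e^(−0.56×3) = 0.1156
φ(5.7) = 0.62·e^(−0.56×5.7) = 0.0255
Δφ = 0.1156 − 0.0255 = 0.0901

9.0 percentage points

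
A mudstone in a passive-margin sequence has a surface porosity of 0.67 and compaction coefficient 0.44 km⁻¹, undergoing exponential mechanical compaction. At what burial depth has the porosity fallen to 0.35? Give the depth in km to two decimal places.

1.48 km

Invert Athy's law: z = ln(n₀/n) / c
z = ln(0.67/0.35) / 0.44 = ln(1.914) / 0.44 = 0.6493 / 0.44 = 1.476 km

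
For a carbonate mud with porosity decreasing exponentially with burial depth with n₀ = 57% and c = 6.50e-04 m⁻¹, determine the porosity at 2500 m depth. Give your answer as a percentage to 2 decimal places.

Working in km (1 km = 1000 m; c in km⁻¹ = c in m⁻¹ × 1000):
n = n₀·exp(−c·d) = 0.57 × exp(−0.65 × 2.5) = 0.57 × exp(−1.625)
  = 0.57 × 0.1969 = 0.1122

11.22%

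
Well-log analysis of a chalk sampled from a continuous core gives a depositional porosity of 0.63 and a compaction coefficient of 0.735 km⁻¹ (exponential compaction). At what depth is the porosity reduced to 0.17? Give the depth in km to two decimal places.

Invert Athy's law: Z = ln(φ₀/φ) / k
Z = ln(0.63/0.17) / 0.735 = ln(3.706) / 0.735 = 1.3099 / 0.735 = 1.782 km

1.78 km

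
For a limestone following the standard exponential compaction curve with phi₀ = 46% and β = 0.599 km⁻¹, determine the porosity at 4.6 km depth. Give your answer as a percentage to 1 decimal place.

2.9%

phi = phi₀·exp(−β·z) = 0.46 × exp(−0.599 × 4.6) = 0.46 × exp(−2.755)
  = 0.46 × 0.0636 = 0.0292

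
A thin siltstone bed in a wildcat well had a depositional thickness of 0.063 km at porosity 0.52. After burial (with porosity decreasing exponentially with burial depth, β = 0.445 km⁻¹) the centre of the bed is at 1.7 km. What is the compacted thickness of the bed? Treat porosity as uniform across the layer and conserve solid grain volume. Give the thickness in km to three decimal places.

Porosity at 1.7 km: φ = 0.52·exp(−0.445×1.7) = 0.2440
Solid-volume conservation: h(1−φ) = h₀(1−φ₀) ⇒ h = h₀·(1−φ₀)/(1−φ)
h = 0.063 × (1 − 0.52)/(1 − 0.2440) = 0.063 × 0.6350 = 0.0400 km

0.040 km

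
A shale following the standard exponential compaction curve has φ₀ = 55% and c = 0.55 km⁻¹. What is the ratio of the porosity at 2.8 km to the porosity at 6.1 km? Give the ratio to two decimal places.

φ(z₁)/φ(z₂) = e^(−c·z₁)/e^(−c·z₂) = e^{c(z₂−z₁)}
= exp(0.55 × 3.3) = exp(1.815) = 6.1411

6.14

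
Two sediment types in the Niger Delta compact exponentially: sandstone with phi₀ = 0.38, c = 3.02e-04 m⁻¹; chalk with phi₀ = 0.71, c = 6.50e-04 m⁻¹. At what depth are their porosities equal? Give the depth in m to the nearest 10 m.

Working in km (1 km = 1000 m; c in km⁻¹ = c in m⁻¹ × 1000):
Set phi₀ₐ e^(−cₐz) = phi₀ᵦ e^(−cᵦz) ⇒ ln(phi₀ₐ/phi₀ᵦ) = (cₐ − cᵦ)·z
z = ln(0.38/0.71) / (0.302 − 0.65) = -0.6251 / -0.348 = 1.796 km

1800 m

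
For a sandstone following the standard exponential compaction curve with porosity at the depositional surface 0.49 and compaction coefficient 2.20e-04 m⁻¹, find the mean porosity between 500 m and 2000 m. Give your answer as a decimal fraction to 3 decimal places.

0.374

Working in km (1 km = 1000 m; k in km⁻¹ = k in m⁻¹ × 1000):
⟨φ⟩ = (1/(d₂−d₁)) ∫ φ₀ e^(−kd) dd = φ₀·(e^(−k·d₁) − e^(−k·d₂)) / (k·(d₂−d₁))
e^(−0.22×0.5) = 0.8958; e^(−0.22×2) = 0.6440
⟨φ⟩ = 0.49 × (0.8958 − 0.6440) / (0.22 × 1.5) = 0.49 × 0.7630 = 0.3739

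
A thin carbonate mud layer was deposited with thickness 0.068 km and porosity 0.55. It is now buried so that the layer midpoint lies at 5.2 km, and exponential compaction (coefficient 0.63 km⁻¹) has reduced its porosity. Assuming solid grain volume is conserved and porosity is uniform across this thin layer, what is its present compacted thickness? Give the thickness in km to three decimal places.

Porosity at 5.2 km: φ = 0.55·exp(−0.63×5.2) = 0.0208
Solid-volume conservation: h(1−φ) = h₀(1−φ₀) ⇒ h = h₀·(1−φ₀)/(1−φ)
h = 0.068 × (1 − 0.55)/(1 − 0.0208) = 0.068 × 0.4595 = 0.0312 km

0.031 km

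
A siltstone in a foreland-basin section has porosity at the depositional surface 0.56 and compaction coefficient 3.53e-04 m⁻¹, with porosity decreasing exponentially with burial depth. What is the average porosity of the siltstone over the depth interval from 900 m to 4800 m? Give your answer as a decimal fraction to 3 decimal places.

Working in km (1 km = 1000 m; β in km⁻¹ = β in m⁻¹ × 1000):
⟨phi⟩ = (1/(Z₂−Z₁)) ∫ phi₀ e^(−βZ) dZ = phi₀·(e^(−β·Z₁) − e^(−β·Z₂)) / (β·(Z₂−Z₁))
e^(−0.353×0.9) = 0.7278; e^(−0.353×4.8) = 0.1837
⟨phi⟩ = 0.56 × (0.7278 − 0.1837) / (0.353 × 3.9) = 0.56 × 0.3952 = 0.2213

0.221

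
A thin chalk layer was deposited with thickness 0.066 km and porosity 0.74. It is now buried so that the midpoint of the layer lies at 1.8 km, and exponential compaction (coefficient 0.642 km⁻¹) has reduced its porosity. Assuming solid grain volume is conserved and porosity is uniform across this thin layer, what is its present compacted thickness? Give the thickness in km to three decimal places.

Porosity at 1.8 km: n = 0.74·exp(−0.642×1.8) = 0.2330
Solid-volume conservation: h(1−n) = h₀(1−n₀) ⇒ h = h₀·(1−n₀)/(1−n)
h = 0.066 × (1 − 0.74)/(1 − 0.2330) = 0.066 × 0.3390 = 0.0224 km

0.022 km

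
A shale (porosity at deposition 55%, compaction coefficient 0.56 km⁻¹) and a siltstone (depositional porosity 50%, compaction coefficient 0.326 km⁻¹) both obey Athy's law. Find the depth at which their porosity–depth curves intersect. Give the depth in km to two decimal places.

Set φ₀ₐ e^(−kₐZ) = φ₀ᵦ e^(−kᵦZ) ⇒ ln(φ₀ₐ/φ₀ᵦ) = (kₐ − kᵦ)·Z
Z = ln(0.55/0.5) / (0.56 − 0.326) = 0.0953 / 0.234 = 0.407 km

0.41 km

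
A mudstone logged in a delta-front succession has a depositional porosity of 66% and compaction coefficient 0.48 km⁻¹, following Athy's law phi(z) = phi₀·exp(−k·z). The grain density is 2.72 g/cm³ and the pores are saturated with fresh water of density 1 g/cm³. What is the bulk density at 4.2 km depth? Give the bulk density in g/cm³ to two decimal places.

Porosity at depth: phi = 0.66·exp(−0.48×4.2) = 0.66×0.1332 = 0.0879
Bulk density: ρ_b = (1−phi)ρ_g + phi·ρ_f = 0.9121×2.72 + 0.0879×1
       = 2.481 + 0.088 = 2.569 g/cm³

2.57 g/cm³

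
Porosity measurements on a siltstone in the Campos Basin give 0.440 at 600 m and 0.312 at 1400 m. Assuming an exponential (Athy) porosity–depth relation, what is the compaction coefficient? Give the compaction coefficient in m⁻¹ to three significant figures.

0.000430 m⁻¹

Working in km (1 km = 1000 m; β in km⁻¹ = β in m⁻¹ × 1000):
Athy: n(Z) = n₀ e^(−βZ) ⇒ n₁/n₂ = e^{β(Z₂−Z₁)} ⇒ β = ln(n₁/n₂)/(Z₂−Z₁)
β = ln(0.44/0.312) / (1.4 − 0.6) = ln(1.41) / 0.8 = 0.3438 / 0.8 = 0.4297 km⁻¹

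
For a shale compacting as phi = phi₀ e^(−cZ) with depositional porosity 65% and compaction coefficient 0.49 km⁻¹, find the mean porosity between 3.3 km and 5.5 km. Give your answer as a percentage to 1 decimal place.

7.9%

⟨phi⟩ = (1/(Z₂−Z₁)) ∫ phi₀ e^(−cZ) dZ = phi₀·(e^(−c·Z₁) − e^(−c·Z₂)) / (c·(Z₂−Z₁))
e^(−0.49×3.3) = 0.1985; e^(−0.49×5.5) = 0.0675
⟨phi⟩ = 0.65 × (0.1985 − 0.0675) / (0.49 × 2.2) = 0.65 × 0.1215 = 0.0790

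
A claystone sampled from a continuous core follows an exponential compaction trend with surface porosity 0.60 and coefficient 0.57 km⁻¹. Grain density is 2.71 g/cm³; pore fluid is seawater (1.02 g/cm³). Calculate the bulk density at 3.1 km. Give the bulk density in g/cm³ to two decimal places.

2.54 g/cm³

Porosity at depth: φ = 0.6·exp(−0.57×3.1) = 0.6×0.1708 = 0.1025
Bulk density: ρ_b = (1−φ)ρ_g + φ·ρ_f = 0.8975×2.71 + 0.1025×1.02
       = 2.432 + 0.105 = 2.537 g/cm³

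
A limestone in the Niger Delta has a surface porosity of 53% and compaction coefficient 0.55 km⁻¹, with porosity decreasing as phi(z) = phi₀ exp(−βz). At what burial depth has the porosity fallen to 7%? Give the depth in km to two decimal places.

3.68 km

Invert Athy's law: z = ln(phi₀/phi) / β
z = ln(0.53/0.07) / 0.55 = ln(7.571) / 0.55 = 2.0244 / 0.55 = 3.681 km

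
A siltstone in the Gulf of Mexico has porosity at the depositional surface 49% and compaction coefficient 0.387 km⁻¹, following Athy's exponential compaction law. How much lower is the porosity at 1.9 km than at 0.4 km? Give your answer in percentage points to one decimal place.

φ(0.4) = 0.49·e^(−0.387×0.4) = 0.4197
φ(1.9) = 0.49·e^(−0.387×1.9) = 0.2349
Δφ = 0.4197 − 0.2349 = 0.1848

18.5 percentage points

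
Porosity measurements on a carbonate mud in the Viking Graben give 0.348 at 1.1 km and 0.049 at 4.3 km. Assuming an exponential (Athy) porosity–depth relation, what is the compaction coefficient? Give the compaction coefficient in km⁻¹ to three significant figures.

0.613 km⁻¹

Athy: n(z) = n₀ e^(−cz) ⇒ n₁/n₂ = e^{c(z₂−z₁)} ⇒ c = ln(n₁/n₂)/(z₂−z₁)
c = ln(0.348/0.049) / (4.3 − 1.1) = ln(7.102) / 3.2 = 1.9604 / 3.2 = 0.6126 km⁻¹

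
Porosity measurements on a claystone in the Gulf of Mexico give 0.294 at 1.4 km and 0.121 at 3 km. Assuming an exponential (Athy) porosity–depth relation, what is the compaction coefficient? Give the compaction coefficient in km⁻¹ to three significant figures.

Athy: phi(z) = phi₀ e^(−cz) ⇒ phi₁/phi₂ = e^{c(z₂−z₁)} ⇒ c = ln(phi₁/phi₂)/(z₂−z₁)
c = ln(0.294/0.121) / (3 − 1.4) = ln(2.43) / 1.6 = 0.8878 / 1.6 = 0.5549 km⁻¹

0.555 km⁻¹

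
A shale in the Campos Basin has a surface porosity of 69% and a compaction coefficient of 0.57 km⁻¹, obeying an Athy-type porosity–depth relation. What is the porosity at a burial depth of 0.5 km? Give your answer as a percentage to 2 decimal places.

51.89%

phi = phi₀·exp(−k·d) = 0.69 × exp(−0.57 × 0.5) = 0.69 × exp(−0.285)
  = 0.69 × 0.7520 = 0.5189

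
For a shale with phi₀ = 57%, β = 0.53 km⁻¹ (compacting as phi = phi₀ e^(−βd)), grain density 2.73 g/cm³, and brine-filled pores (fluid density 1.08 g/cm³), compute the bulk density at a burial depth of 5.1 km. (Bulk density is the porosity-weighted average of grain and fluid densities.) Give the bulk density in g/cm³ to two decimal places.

Porosity at depth: phi = 0.57·exp(−0.53×5.1) = 0.57×0.0670 = 0.0382
Bulk density: ρ_b = (1−phi)ρ_g + phi·ρ_f = 0.9618×2.73 + 0.0382×1.08
       = 2.626 + 0.041 = 2.667 g/cm³

2.67 g/cm³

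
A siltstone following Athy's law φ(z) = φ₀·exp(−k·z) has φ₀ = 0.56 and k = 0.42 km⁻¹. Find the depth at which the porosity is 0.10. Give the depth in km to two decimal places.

4.10 km

Invert Athy's law: z = ln(φ₀/φ) / k
z = ln(0.56/0.1) / 0.42 = ln(5.6) / 0.42 = 1.7228 / 0.42 = 4.102 km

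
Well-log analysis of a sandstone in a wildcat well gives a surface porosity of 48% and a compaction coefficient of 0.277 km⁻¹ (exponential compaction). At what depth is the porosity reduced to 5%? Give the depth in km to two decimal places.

8.17 km

Invert Athy's law: z = ln(φ₀/φ) / c
z = ln(0.48/0.05) / 0.277 = ln(9.6) / 0.277 = 2.2618 / 0.277 = 8.165 km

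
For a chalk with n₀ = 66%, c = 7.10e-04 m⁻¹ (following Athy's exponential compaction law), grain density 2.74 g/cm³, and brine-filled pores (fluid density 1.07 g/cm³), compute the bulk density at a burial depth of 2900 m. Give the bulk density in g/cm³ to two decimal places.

2.60 g/cm³

Working in km (1 km = 1000 m; c in km⁻¹ = c in m⁻¹ × 1000):
Porosity at depth: n = 0.66·exp(−0.71×2.9) = 0.66×0.1276 = 0.0842
Bulk density: ρ_b = (1−n)ρ_g + n·ρ_f = 0.9158×2.74 + 0.0842×1.07
       = 2.509 + 0.090 = 2.599 g/cm³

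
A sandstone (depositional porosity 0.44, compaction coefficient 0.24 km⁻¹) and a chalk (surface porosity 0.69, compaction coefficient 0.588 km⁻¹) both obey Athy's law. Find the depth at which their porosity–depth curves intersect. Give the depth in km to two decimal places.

Set phi₀ₐ e^(−βₐz) = phi₀ᵦ e^(−βᵦz) ⇒ ln(phi₀ₐ/phi₀ᵦ) = (βₐ − βᵦ)·z
z = ln(0.44/0.69) / (0.24 − 0.588) = -0.4499 / -0.348 = 1.293 km

1.29 km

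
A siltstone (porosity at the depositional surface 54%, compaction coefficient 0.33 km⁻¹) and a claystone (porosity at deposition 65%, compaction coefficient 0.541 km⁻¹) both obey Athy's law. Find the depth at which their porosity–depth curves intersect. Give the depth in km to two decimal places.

Set φ₀ₐ e^(−kₐd) = φ₀ᵦ e^(−kᵦd) ⇒ ln(φ₀ₐ/φ₀ᵦ) = (kₐ − kᵦ)·d
d = ln(0.54/0.65) / (0.33 − 0.541) = -0.1854 / -0.211 = 0.879 km

0.88 km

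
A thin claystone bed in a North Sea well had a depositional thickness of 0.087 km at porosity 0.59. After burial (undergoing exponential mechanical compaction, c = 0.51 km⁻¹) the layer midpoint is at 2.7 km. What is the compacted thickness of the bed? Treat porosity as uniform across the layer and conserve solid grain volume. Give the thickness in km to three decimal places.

0.042 km

Porosity at 2.7 km: n = 0.59·exp(−0.51×2.7) = 0.1489
Solid-volume conservation: h(1−n) = h₀(1−n₀) ⇒ h = h₀·(1−n₀)/(1−n)
h = 0.087 × (1 − 0.59)/(1 − 0.1489) = 0.087 × 0.4817 = 0.0419 km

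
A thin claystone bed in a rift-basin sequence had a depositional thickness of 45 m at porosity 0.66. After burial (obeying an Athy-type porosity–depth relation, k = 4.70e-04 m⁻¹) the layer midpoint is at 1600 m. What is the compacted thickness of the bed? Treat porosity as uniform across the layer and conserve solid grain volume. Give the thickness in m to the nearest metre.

22 m

Working in km (1 km = 1000 m; k in km⁻¹ = k in m⁻¹ × 1000):
Porosity at 1.6 km: phi = 0.66·exp(−0.47×1.6) = 0.3111
Solid-volume conservation: h(1−phi) = h₀(1−phi₀) ⇒ h = h₀·(1−phi₀)/(1−phi)
h = 0.045 × (1 − 0.66)/(1 − 0.3111) = 0.045 × 0.4936 = 0.0222 km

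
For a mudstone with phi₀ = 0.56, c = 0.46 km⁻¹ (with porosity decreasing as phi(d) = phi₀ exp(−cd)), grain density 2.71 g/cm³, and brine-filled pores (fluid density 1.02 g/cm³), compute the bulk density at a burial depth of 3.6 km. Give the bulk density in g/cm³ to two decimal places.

Porosity at depth: phi = 0.56·exp(−0.46×3.6) = 0.56×0.1909 = 0.1069
Bulk density: ρ_b = (1−phi)ρ_g + phi·ρ_f = 0.8931×2.71 + 0.1069×1.02
       = 2.420 + 0.109 = 2.529 g/cm³

2.53 g/cm³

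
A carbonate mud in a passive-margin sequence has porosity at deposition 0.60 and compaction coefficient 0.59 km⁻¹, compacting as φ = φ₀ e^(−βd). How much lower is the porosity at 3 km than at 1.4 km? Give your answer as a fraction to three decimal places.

0.160

φ(1.4) = 0.6·e^(−0.59×1.4) = 0.2627
φ(3) = 0.6·e^(−0.59×3) = 0.1022
Δφ = 0.2627 − 0.1022 = 0.1605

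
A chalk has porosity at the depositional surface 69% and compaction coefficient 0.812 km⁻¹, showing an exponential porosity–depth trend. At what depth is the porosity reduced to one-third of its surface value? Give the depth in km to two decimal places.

φ/φ₀ = 1/3 ⇒ exp(−β·d) = 1/3 ⇒ d = ln(3) / β
d = 1.0986 / 0.812 = 1.353 km

1.35 km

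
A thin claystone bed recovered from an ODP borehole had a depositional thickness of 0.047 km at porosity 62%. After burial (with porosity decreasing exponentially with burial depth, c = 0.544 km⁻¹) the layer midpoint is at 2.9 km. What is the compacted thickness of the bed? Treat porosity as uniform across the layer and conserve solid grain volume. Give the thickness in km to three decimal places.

0.020 km

Porosity at 2.9 km: n = 0.62·exp(−0.544×2.9) = 0.1280
Solid-volume conservation: h(1−n) = h₀(1−n₀) ⇒ h = h₀·(1−n₀)/(1−n)
h = 0.047 × (1 − 0.62)/(1 − 0.1280) = 0.047 × 0.4358 = 0.0205 km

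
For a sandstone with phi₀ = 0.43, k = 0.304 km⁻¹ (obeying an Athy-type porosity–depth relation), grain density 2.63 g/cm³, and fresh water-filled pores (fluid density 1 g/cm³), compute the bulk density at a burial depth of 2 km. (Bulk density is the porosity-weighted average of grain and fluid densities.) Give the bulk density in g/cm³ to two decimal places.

Porosity at depth: phi = 0.43·exp(−0.304×2) = 0.43×0.5444 = 0.2341
Bulk density: ρ_b = (1−phi)ρ_g + phi·ρ_f = 0.7659×2.63 + 0.2341×1
       = 2.014 + 0.234 = 2.248 g/cm³

2.25 g/cm³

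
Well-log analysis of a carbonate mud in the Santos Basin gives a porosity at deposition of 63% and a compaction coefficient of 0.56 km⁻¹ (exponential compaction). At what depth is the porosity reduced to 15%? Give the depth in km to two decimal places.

2.56 km

Invert Athy's law: Z = ln(phi₀/phi) / β
Z = ln(0.63/0.15) / 0.56 = ln(4.2) / 0.56 = 1.4351 / 0.56 = 2.563 km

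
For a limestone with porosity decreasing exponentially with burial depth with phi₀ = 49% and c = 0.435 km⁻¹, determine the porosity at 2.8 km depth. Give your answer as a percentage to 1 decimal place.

phi = phi₀·exp(−c·d) = 0.49 × exp(−0.435 × 2.8) = 0.49 × exp(−1.218)
  = 0.49 × 0.2958 = 0.1450

14.5%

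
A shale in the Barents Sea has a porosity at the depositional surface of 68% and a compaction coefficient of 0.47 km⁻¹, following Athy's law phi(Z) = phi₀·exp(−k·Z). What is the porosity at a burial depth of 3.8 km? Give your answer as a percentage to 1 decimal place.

11.4%

phi = phi₀·exp(−k·Z) = 0.68 × exp(−0.47 × 3.8) = 0.68 × exp(−1.786)
  = 0.68 × 0.1676 = 0.1140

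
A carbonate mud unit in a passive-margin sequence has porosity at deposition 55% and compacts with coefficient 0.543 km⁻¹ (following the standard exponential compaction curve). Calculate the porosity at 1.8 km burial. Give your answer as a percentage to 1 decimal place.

φ = φ₀·exp(−β·d) = 0.55 × exp(−0.543 × 1.8) = 0.55 × exp(−0.9774)
  = 0.55 × 0.3763 = 0.2070

20.7%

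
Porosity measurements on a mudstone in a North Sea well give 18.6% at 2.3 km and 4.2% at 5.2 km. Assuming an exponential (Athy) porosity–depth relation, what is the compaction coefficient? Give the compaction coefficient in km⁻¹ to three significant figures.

Athy: phi(d) = phi₀ e^(−βd) ⇒ phi₁/phi₂ = e^{β(d₂−d₁)} ⇒ β = ln(phi₁/phi₂)/(d₂−d₁)
β = ln(0.186/0.042) / (5.2 − 2.3) = ln(4.429) / 2.9 = 1.4881 / 2.9 = 0.5131 km⁻¹

0.513 km⁻¹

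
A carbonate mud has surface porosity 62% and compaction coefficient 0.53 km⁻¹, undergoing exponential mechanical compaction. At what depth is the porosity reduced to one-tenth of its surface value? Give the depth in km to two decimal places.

4.34 km

φ/φ₀ = 1/10 ⇒ exp(−β·d) = 1/10 ⇒ d = ln(10) / β
d = 2.3026 / 0.53 = 4.345 km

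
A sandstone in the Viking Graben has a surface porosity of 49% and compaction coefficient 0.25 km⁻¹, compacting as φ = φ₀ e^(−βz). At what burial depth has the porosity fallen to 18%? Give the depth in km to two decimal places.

4.01 km

Invert Athy's law: z = ln(φ₀/φ) / β
z = ln(0.49/0.18) / 0.25 = ln(2.722) / 0.25 = 1.0014 / 0.25 = 4.006 km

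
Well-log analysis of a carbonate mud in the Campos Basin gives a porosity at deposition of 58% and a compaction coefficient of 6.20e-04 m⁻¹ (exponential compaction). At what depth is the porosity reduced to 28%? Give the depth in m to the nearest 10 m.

1170 m

Working in km (1 km = 1000 m; β in km⁻¹ = β in m⁻¹ × 1000):
Invert Athy's law: Z = ln(phi₀/phi) / β
Z = ln(0.58/0.28) / 0.62 = ln(2.071) / 0.62 = 0.7282 / 0.62 = 1.175 km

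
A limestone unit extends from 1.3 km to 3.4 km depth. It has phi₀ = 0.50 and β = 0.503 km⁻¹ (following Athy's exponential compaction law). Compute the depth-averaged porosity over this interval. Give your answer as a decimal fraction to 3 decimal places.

⟨phi⟩ = (1/(z₂−z₁)) ∫ phi₀ e^(−βz) dz = phi₀·(e^(−β·z₁) − e^(−β·z₂)) / (β·(z₂−z₁))
e^(−0.503×1.3) = 0.5200; e^(−0.503×3.4) = 0.1808
⟨phi⟩ = 0.5 × (0.5200 − 0.1808) / (0.503 × 2.1) = 0.5 × 0.3211 = 0.1606

0.161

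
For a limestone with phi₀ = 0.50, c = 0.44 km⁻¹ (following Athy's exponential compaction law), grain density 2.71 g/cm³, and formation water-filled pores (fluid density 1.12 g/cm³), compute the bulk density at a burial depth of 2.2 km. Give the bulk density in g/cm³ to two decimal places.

Porosity at depth: phi = 0.5·exp(−0.44×2.2) = 0.5×0.3798 = 0.1899
Bulk density: ρ_b = (1−phi)ρ_g + phi·ρ_f = 0.8101×2.71 + 0.1899×1.12
       = 2.195 + 0.213 = 2.408 g/cm³

2.41 g/cm³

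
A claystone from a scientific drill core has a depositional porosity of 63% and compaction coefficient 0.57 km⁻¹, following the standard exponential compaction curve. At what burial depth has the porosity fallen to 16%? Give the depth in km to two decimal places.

2.40 km

Invert Athy's law: z = ln(φ₀/φ) / k
z = ln(0.63/0.16) / 0.57 = ln(3.938) / 0.57 = 1.3705 / 0.57 = 2.404 km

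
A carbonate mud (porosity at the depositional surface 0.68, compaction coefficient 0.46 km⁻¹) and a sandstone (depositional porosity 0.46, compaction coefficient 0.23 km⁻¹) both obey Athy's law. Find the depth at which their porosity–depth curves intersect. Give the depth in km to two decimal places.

Set φ₀ₐ e^(−βₐZ) = φ₀ᵦ e^(−βᵦZ) ⇒ ln(φ₀ₐ/φ₀ᵦ) = (βₐ − βᵦ)·Z
Z = ln(0.68/0.46) / (0.46 − 0.23) = 0.3909 / 0.23 = 1.699 km

1.70 km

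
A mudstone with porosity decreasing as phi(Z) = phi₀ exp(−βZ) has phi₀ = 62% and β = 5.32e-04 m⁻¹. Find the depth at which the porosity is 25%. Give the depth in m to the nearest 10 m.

1710 m

Working in km (1 km = 1000 m; β in km⁻¹ = β in m⁻¹ × 1000):
Invert Athy's law: Z = ln(phi₀/phi) / β
Z = ln(0.62/0.25) / 0.532 = ln(2.48) / 0.532 = 0.9083 / 0.532 = 1.707 km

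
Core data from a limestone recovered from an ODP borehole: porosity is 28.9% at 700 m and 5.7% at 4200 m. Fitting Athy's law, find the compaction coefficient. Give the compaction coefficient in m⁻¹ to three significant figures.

Working in km (1 km = 1000 m; k in km⁻¹ = k in m⁻¹ × 1000):
Athy: n(z) = n₀ e^(−kz) ⇒ n₁/n₂ = e^{k(z₂−z₁)} ⇒ k = ln(n₁/n₂)/(z₂−z₁)
k = ln(0.289/0.057) / (4.2 − 0.7) = ln(5.07) / 3.5 = 1.6234 / 3.5 = 0.4638 km⁻¹

0.000464 m⁻¹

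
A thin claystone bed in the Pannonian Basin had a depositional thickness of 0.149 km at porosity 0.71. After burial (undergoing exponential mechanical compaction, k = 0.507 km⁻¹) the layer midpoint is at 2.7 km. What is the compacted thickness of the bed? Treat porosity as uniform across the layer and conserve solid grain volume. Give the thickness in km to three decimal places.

Porosity at 2.7 km: phi = 0.71·exp(−0.507×2.7) = 0.1806
Solid-volume conservation: h(1−phi) = h₀(1−phi₀) ⇒ h = h₀·(1−phi₀)/(1−phi)
h = 0.149 × (1 − 0.71)/(1 − 0.1806) = 0.149 × 0.3539 = 0.0527 km

0.053 km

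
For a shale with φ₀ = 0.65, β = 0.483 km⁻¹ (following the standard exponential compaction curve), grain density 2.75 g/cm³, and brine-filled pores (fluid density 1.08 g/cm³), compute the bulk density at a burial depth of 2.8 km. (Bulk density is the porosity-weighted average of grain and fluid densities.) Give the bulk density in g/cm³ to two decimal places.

2.47 g/cm³

Porosity at depth: φ = 0.65·exp(−0.483×2.8) = 0.65×0.2586 = 0.1681
Bulk density: ρ_b = (1−φ)ρ_g + φ·ρ_f = 0.8319×2.75 + 0.1681×1.08
       = 2.288 + 0.182 = 2.469 g/cm³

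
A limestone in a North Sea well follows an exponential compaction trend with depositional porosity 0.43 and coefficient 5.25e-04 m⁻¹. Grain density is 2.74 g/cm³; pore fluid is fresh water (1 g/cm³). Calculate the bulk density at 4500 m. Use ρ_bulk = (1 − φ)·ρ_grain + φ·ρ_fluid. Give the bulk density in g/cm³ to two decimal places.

2.67 g/cm³

Working in km (1 km = 1000 m; k in km⁻¹ = k in m⁻¹ × 1000):
Porosity at depth: phi = 0.43·exp(−0.525×4.5) = 0.43×0.0942 = 0.0405
Bulk density: ρ_b = (1−phi)ρ_g + phi·ρ_f = 0.9595×2.74 + 0.0405×1
       = 2.629 + 0.040 = 2.670 g/cm³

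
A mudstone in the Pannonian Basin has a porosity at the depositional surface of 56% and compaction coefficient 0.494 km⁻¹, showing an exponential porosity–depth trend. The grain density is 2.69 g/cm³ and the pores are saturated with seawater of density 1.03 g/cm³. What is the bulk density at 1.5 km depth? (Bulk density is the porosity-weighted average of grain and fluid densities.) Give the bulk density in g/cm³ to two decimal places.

Porosity at depth: n = 0.56·exp(−0.494×1.5) = 0.56×0.4766 = 0.2669
Bulk density: ρ_b = (1−n)ρ_g + n·ρ_f = 0.7331×2.69 + 0.2669×1.03
       = 1.972 + 0.275 = 2.247 g/cm³

2.25 g/cm³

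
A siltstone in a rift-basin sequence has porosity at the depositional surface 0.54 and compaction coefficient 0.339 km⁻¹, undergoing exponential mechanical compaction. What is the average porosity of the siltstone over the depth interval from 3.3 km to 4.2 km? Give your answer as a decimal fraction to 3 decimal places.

0.152

⟨φ⟩ = (1/(Z₂−Z₁)) ∫ φ₀ e^(−βZ) dZ = φ₀·(e^(−β·Z₁) − e^(−β·Z₂)) / (β·(Z₂−Z₁))
e^(−0.339×3.3) = 0.3267; e^(−0.339×4.2) = 0.2408
⟨φ⟩ = 0.54 × (0.3267 − 0.2408) / (0.339 × 0.9) = 0.54 × 0.2816 = 0.1520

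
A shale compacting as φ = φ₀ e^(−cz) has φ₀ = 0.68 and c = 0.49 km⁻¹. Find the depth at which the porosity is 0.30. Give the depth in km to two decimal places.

Invert Athy's law: z = ln(φ₀/φ) / c
z = ln(0.68/0.3) / 0.49 = ln(2.267) / 0.49 = 0.8183 / 0.49 = 1.670 km

1.67 km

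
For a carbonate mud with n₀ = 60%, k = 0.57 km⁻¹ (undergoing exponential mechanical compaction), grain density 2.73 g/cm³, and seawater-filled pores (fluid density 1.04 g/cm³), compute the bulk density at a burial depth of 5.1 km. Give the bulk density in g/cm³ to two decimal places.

Porosity at depth: n = 0.6·exp(−0.57×5.1) = 0.6×0.0546 = 0.0328
Bulk density: ρ_b = (1−n)ρ_g + n·ρ_f = 0.9672×2.73 + 0.0328×1.04
       = 2.641 + 0.034 = 2.675 g/cm³

2.67 g/cm³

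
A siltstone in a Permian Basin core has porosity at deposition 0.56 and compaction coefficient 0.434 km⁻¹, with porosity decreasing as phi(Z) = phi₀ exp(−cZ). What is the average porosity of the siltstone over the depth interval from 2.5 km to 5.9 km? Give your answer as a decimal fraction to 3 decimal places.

0.099

⟨phi⟩ = (1/(Z₂−Z₁)) ∫ phi₀ e^(−cZ) dZ = phi₀·(e^(−c·Z₁) − e^(−c·Z₂)) / (c·(Z₂−Z₁))
e^(−0.434×2.5) = 0.3379; e^(−0.434×5.9) = 0.0773
⟨phi⟩ = 0.56 × (0.3379 − 0.0773) / (0.434 × 3.4) = 0.56 × 0.1766 = 0.0989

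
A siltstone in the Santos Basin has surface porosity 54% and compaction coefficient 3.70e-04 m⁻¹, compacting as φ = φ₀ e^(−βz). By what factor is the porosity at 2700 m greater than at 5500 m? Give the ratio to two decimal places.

Working in km (1 km = 1000 m; β in km⁻¹ = β in m⁻¹ × 1000):
φ(z₁)/φ(z₂) = e^(−β·z₁)/e^(−β·z₂) = e^{β(z₂−z₁)}
= exp(0.37 × 2.8) = exp(1.036) = 2.8179

2.82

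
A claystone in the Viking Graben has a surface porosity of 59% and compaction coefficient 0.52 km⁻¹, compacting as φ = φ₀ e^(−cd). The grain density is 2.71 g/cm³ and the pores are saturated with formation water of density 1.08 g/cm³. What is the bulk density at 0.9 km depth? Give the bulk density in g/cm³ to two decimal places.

2.11 g/cm³

Porosity at depth: φ = 0.59·exp(−0.52×0.9) = 0.59×0.6263 = 0.3695
Bulk density: ρ_b = (1−φ)ρ_g + φ·ρ_f = 0.6305×2.71 + 0.3695×1.08
       = 1.709 + 0.399 = 2.108 g/cm³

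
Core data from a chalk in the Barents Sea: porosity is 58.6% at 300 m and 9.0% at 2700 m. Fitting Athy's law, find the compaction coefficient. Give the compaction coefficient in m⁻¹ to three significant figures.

0.000781 m⁻¹

Working in km (1 km = 1000 m; c in km⁻¹ = c in m⁻¹ × 1000):
Athy: phi(z) = phi₀ e^(−cz) ⇒ phi₁/phi₂ = e^{c(z₂−z₁)} ⇒ c = ln(phi₁/phi₂)/(z₂−z₁)
c = ln(0.586/0.09) / (2.7 − 0.3) = ln(6.511) / 2.4 = 1.8735 / 2.4 = 0.7806 km⁻¹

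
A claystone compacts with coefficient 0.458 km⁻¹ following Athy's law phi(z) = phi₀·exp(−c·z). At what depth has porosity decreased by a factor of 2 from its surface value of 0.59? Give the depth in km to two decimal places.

1.51 km

phi/phi₀ = 1/2 ⇒ exp(−c·z) = 1/2 ⇒ z = ln(2) / c
z = 0.6931 / 0.458 = 1.513 km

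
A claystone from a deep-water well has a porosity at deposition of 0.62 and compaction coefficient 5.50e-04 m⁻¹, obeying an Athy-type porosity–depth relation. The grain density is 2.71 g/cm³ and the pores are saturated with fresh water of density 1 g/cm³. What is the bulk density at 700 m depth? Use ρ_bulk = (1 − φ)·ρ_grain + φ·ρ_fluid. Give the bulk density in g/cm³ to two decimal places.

1.99 g/cm³

Working in km (1 km = 1000 m; β in km⁻¹ = β in m⁻¹ × 1000):
Porosity at depth: n = 0.62·exp(−0.55×0.7) = 0.62×0.6805 = 0.4219
Bulk density: ρ_b = (1−n)ρ_g + n·ρ_f = 0.5781×2.71 + 0.4219×1
       = 1.567 + 0.422 = 1.989 g/cm³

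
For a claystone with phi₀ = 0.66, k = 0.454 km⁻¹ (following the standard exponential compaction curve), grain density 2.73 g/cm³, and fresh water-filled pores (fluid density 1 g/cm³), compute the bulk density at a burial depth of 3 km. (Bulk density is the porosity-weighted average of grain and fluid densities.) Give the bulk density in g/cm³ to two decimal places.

2.44 g/cm³

Porosity at depth: phi = 0.66·exp(−0.454×3) = 0.66×0.2561 = 0.1691
Bulk density: ρ_b = (1−phi)ρ_g + phi·ρ_f = 0.8309×2.73 + 0.1691×1
       = 2.268 + 0.169 = 2.438 g/cm³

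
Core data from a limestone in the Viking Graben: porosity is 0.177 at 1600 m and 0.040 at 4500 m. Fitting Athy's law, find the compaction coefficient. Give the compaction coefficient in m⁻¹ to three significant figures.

Working in km (1 km = 1000 m; β in km⁻¹ = β in m⁻¹ × 1000):
Athy: phi(z) = phi₀ e^(−βz) ⇒ phi₁/phi₂ = e^{β(z₂−z₁)} ⇒ β = ln(phi₁/phi₂)/(z₂−z₁)
β = ln(0.177/0.04) / (4.5 − 1.6) = ln(4.425) / 2.9 = 1.4873 / 2.9 = 0.5129 km⁻¹

0.000513 m⁻¹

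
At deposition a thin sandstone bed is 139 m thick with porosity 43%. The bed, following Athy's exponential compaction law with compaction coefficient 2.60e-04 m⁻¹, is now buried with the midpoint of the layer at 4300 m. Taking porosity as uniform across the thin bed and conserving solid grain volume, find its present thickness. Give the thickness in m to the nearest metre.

92 m

Working in km (1 km = 1000 m; k in km⁻¹ = k in m⁻¹ × 1000):
Porosity at 4.3 km: n = 0.43·exp(−0.26×4.3) = 0.1406
Solid-volume conservation: h(1−n) = h₀(1−n₀) ⇒ h = h₀·(1−n₀)/(1−n)
h = 0.139 × (1 − 0.43)/(1 − 0.1406) = 0.139 × 0.6632 = 0.0922 km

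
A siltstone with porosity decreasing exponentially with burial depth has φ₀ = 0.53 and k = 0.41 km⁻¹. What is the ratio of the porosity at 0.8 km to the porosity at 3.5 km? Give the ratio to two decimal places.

φ(z₁)/φ(z₂) = e^(−k·z₁)/e^(−k·z₂) = e^{k(z₂−z₁)}
= exp(0.41 × 2.7) = exp(1.107) = 3.0253

3.03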